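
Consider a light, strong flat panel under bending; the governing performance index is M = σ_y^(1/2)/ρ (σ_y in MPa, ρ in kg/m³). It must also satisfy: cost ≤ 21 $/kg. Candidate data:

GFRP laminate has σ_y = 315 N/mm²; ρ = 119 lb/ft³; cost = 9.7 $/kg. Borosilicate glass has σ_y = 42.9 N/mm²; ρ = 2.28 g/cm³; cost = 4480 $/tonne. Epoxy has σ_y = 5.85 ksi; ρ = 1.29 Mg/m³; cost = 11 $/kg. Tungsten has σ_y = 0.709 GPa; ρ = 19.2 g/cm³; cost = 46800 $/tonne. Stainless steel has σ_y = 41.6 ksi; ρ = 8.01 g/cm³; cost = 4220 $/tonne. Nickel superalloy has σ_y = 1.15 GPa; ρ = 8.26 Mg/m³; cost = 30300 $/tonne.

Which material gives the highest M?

Screen on constraints: cost ≤ 21 $/kg. Survivors: GFRP laminate, borosilicate glass, epoxy, stainless steel.
Putting every candidate on a common basis:
  GFRP laminate: σ_y = 315.0 MPa, ρ = 1906 kg/m³
  borosilicate glass: σ_y = 42.90 MPa, ρ = 2280 kg/m³
  epoxy: σ_y = 40.33 MPa, ρ = 1290 kg/m³
  stainless steel: σ_y = 286.8 MPa, ρ = 8010 kg/m³
  GFRP laminate: M = 9.31×10⁻³
  epoxy: M = 4.92×10⁻³
  borosilicate glass: M = 2.87×10⁻³
  stainless steel: M = 2.11×10⁻³
GFRP laminate ranks first.

GFRP laminate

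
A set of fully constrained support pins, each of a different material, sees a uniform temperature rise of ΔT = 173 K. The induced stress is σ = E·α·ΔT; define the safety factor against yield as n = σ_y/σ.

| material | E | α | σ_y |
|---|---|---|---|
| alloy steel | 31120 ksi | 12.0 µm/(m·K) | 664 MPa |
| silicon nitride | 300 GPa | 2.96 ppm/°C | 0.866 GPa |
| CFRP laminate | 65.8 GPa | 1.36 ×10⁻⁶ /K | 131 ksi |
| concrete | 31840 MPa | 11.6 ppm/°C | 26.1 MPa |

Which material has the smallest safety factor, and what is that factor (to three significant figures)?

In consistent units (E in GPa, α in ×10⁻⁶/K, σ_y in MPa):
  alloy steel: E = 214.6, α = 12.0, σ_y = 664.0 → σ = 445 MPa, n = 1.49
  silicon nitride: E = 300.0, α = 2.96, σ_y = 866.0 → σ = 154 MPa, n = 5.64
  CFRP laminate: E = 65.80, α = 1.36, σ_y = 903.2 → σ = 15.5 MPa, n = 58.3
  concrete: E = 31.84, α = 11.6, σ_y = 26.10 → σ = 63.9 MPa, n = 0.408
Concrete has the lowest safety factor, n = 0.408.

concrete, n = 0.408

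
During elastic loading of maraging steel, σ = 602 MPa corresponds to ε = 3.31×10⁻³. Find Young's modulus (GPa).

E = σ/ε = 602 MPa / 3.31×10⁻³ = 181900 MPa = 182 GPa.

182 GPa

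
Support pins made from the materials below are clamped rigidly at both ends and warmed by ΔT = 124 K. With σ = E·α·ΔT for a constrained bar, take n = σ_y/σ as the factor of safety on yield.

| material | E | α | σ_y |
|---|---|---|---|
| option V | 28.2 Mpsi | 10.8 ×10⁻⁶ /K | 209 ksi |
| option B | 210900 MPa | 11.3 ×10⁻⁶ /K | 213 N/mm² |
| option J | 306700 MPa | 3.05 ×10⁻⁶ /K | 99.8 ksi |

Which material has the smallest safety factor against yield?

Converting E to GPa, α to ×10⁻⁶/K, σ_y to MPa, then σ and n for each:
  option V: E = 194.4, α = 10.8, σ_y = 1441 → σ = 260 MPa, n = 5.53
  option B: E = 210.9, α = 11.3, σ_y = 213.0 → σ = 296 MPa, n = 0.721
  option J: E = 306.7, α = 3.05, σ_y = 688.1 → σ = 116 MPa, n = 5.93
Smallest n: option B with n = 0.721.

option B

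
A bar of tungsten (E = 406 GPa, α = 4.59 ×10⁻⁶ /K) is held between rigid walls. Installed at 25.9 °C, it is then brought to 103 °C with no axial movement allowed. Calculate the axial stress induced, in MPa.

ΔT = 77.10 K. Constrained thermal stress σ = E·α·ΔT = 406.0×10³ MPa × 4.59×10⁻⁶ × 77.10 = 144 MPa (compressive).

144 MPa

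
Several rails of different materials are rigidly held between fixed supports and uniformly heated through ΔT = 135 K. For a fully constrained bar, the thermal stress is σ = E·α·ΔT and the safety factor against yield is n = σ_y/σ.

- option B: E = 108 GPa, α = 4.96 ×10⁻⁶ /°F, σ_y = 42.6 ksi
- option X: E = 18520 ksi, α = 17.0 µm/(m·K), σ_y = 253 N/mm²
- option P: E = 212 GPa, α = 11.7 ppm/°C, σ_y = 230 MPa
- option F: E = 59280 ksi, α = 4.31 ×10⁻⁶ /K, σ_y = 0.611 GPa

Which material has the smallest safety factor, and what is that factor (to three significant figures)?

option P, n = 0.687

Per material, after unit conversion:
  option B: E = 108.0, α = 8.93, σ_y = 293.7 → σ = 130 MPa, n = 2.26
  option X: E = 127.7, α = 17.0, σ_y = 253.0 → σ = 293 MPa, n = 0.863
  option P: E = 212.0, α = 11.7, σ_y = 230.0 → σ = 335 MPa, n = 0.687
  option F: E = 408.7, α = 4.31, σ_y = 611.0 → σ = 238 MPa, n = 2.57
The minimum is option P at n = 0.687.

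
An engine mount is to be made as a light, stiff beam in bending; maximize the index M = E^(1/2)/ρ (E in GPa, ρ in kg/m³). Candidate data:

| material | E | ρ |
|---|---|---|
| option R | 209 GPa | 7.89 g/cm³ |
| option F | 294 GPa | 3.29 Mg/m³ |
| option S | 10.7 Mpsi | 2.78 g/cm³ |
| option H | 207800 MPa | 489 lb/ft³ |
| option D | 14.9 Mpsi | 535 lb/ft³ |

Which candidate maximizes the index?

option F

Putting every candidate on a common basis:
  option R: E = 209.0 GPa, ρ = 7890 kg/m³
  option F: E = 294.0 GPa, ρ = 3290 kg/m³
  option S: E = 73.77 GPa, ρ = 2780 kg/m³
  option H: E = 207.8 GPa, ρ = 7833 kg/m³
  option D: E = 102.7 GPa, ρ = 8570 kg/m³
  option F: M = 5.21×10⁻³
  option S: M = 3.09×10⁻³
  option H: M = 1.84×10⁻³
  option R: M = 1.83×10⁻³
  option D: M = 1.18×10⁻³
The maximum is for option F.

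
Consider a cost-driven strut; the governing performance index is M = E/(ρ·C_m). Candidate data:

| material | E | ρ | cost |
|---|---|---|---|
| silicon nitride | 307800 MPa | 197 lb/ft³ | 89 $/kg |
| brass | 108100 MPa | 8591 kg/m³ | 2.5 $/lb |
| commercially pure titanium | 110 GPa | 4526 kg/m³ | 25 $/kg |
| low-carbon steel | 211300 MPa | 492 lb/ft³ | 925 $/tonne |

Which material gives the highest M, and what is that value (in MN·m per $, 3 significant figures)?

low-carbon steel, M = 29.0 MN·m per $

After converting to SI:
  silicon nitride: E = 307.8 GPa, ρ = 3156 kg/m³, cost = 89.00 $/kg
  brass: E = 108.1 GPa, ρ = 8591 kg/m³, cost = 5.511 $/kg
  commercially pure titanium: E = 110.0 GPa, ρ = 4526 kg/m³, cost = 25.00 $/kg
  low-carbon steel: E = 211.3 GPa, ρ = 7881 kg/m³, cost = 0.9250 $/kg
  low-carbon steel: M = 29.0 MN·m per $
  brass: M = 2.28 MN·m per $
  silicon nitride: M = 1.10 MN·m per $
  commercially pure titanium: M = 0.972 MN·m per $
The maximum is for low-carbon steel.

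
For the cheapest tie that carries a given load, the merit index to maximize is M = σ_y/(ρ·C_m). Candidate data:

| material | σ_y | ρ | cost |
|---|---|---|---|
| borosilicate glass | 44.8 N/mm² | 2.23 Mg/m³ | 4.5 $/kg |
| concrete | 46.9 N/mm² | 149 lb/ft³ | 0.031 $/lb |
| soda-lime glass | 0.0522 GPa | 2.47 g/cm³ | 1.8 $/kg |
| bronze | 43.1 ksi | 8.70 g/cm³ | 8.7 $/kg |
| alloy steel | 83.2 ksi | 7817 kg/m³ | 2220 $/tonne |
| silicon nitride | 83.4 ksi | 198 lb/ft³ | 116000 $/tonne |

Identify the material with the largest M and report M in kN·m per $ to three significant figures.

After converting to SI:
  borosilicate glass: σ_y = 44.80 MPa, ρ = 2230 kg/m³, cost = 4.500 $/kg
  concrete: σ_y = 46.90 MPa, ρ = 2387 kg/m³, cost = 0.06834 $/kg
  soda-lime glass: σ_y = 52.20 MPa, ρ = 2470 kg/m³, cost = 1.800 $/kg
  bronze: σ_y = 297.2 MPa, ρ = 8700 kg/m³, cost = 8.700 $/kg
  alloy steel: σ_y = 573.6 MPa, ρ = 7817 kg/m³, cost = 2.220 $/kg
  silicon nitride: σ_y = 575.0 MPa, ρ = 3172 kg/m³, cost = 116.0 $/kg
  concrete: M = 288 kN·m per $
  alloy steel: M = 33.1 kN·m per $
  soda-lime glass: M = 11.7 kN·m per $
  borosilicate glass: M = 4.46 kN·m per $
  bronze: M = 3.93 kN·m per $
  silicon nitride: M = 1.56 kN·m per $
Concrete ranks first.

concrete, M = 288 kN·m per $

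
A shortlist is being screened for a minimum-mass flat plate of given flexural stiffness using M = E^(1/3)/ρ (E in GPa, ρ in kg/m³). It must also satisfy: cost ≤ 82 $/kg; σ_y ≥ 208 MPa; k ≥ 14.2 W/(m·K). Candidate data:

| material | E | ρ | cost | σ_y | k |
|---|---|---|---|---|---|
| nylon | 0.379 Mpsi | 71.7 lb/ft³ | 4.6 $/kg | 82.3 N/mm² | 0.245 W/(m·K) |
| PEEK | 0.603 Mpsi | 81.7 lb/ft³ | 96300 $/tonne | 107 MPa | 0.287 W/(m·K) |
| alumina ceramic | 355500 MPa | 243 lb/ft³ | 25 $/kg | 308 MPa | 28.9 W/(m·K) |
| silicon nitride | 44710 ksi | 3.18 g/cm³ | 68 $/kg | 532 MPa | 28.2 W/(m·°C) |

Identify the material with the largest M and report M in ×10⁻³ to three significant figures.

silicon nitride, M = 2.12×10⁻³

Screen on constraints: cost ≤ 82 $/kg; σ_y ≥ 208 MPa; k ≥ 14.2 W/(m·K). Survivors: alumina ceramic, silicon nitride.
In SI units:
  alumina ceramic: E = 355.5 GPa, ρ = 3892 kg/m³
  silicon nitride: E = 308.3 GPa, ρ = 3180 kg/m³
  silicon nitride: M = 2.12×10⁻³
  alumina ceramic: M = 1.82×10⁻³
The maximum is for silicon nitride.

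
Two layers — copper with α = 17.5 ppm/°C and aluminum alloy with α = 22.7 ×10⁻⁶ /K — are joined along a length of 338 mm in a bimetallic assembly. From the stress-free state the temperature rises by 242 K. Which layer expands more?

aluminum alloy

α(copper) = 17.5×10⁻⁶/K vs α(aluminum alloy) = 22.7×10⁻⁶/K.
Higher α expands more for the same ΔT: aluminum alloy.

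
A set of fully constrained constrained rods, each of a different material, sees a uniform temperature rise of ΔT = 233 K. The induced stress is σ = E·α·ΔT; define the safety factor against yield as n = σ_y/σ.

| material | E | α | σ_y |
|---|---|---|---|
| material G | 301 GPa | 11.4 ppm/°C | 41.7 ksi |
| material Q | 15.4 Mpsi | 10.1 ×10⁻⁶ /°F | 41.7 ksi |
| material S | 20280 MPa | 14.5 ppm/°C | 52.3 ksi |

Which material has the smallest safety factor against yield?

In consistent units (E in GPa, α in ×10⁻⁶/K, σ_y in MPa):
  material G: E = 301.0, α = 11.4, σ_y = 287.5 → σ = 800 MPa, n = 0.360
  material Q: E = 106.2, α = 18.2, σ_y = 287.5 → σ = 450 MPa, n = 0.639
  material S: E = 20.28, α = 14.5, σ_y = 360.6 → σ = 68.5 MPa, n = 5.26
The minimum is material G at n = 0.360.

material G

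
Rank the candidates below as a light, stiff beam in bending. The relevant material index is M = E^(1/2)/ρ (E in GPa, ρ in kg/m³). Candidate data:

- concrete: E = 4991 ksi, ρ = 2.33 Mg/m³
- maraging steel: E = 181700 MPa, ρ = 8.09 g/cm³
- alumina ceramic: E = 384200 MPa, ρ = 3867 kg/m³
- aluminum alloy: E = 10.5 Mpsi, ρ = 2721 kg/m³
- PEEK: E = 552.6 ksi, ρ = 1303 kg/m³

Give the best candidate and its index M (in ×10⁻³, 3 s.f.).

alumina ceramic, M = 5.07×10⁻³

Convert each candidate to consistent units, then evaluate M:
  concrete: E = 34.41 GPa, ρ = 2330 kg/m³
  maraging steel: E = 181.7 GPa, ρ = 8090 kg/m³
  alumina ceramic: E = 384.2 GPa, ρ = 3867 kg/m³
  aluminum alloy: E = 72.39 GPa, ρ = 2721 kg/m³
  PEEK: E = 3.810 GPa, ρ = 1303 kg/m³
  alumina ceramic: M = 5.07×10⁻³
  aluminum alloy: M = 3.13×10⁻³
  concrete: M = 2.52×10⁻³
  maraging steel: M = 1.67×10⁻³
  PEEK: M = 1.50×10⁻³
The maximum is for alumina ceramic.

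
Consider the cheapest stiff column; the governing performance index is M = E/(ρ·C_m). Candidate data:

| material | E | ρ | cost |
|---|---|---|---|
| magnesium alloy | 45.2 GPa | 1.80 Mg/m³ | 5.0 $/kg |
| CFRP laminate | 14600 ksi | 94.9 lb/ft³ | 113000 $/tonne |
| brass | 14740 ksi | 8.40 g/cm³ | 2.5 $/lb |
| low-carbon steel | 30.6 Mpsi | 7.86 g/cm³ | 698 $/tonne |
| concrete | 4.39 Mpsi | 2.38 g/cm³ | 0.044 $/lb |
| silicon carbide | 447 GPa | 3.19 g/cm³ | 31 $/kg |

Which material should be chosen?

concrete

Putting every candidate on a common basis:
  magnesium alloy: E = 45.20 GPa, ρ = 1800 kg/m³, cost = 5.000 $/kg
  CFRP laminate: E = 100.7 GPa, ρ = 1520 kg/m³, cost = 113.0 $/kg
  brass: E = 101.6 GPa, ρ = 8400 kg/m³, cost = 5.511 $/kg
  low-carbon steel: E = 211.0 GPa, ρ = 7860 kg/m³, cost = 0.6980 $/kg
  concrete: E = 30.27 GPa, ρ = 2380 kg/m³, cost = 0.09700 $/kg
  silicon carbide: E = 447.0 GPa, ρ = 3190 kg/m³, cost = 31.00 $/kg
  concrete: M = 131 MN·m per $
  low-carbon steel: M = 38.5 MN·m per $
  magnesium alloy: M = 5.02 MN·m per $
  silicon carbide: M = 4.52 MN·m per $
  brass: M = 2.20 MN·m per $
  CFRP laminate: M = 0.586 MN·m per $
Concrete ranks first.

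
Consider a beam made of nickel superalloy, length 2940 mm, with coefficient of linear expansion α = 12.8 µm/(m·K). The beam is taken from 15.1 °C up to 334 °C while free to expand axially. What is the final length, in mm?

2952.0 mm

ΔT = 334 − 15.1 = 318.9 K.
ΔL = α·L₀·ΔT = 12.8×10⁻⁶ × 2940 mm × 318.9 K = 12.0 mm.
L = L₀ + ΔL = 2940 + 12.0 = 2952.0 mm.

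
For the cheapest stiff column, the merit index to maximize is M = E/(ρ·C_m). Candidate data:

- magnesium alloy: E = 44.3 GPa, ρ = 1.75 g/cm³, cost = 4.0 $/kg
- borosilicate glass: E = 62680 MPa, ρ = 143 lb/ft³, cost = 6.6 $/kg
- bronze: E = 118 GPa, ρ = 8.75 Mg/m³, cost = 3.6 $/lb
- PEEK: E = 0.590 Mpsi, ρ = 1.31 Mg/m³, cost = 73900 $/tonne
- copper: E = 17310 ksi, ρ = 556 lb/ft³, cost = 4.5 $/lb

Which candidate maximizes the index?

In SI units:
  magnesium alloy: E = 44.30 GPa, ρ = 1750 kg/m³, cost = 4.000 $/kg
  borosilicate glass: E = 62.68 GPa, ρ = 2291 kg/m³, cost = 6.600 $/kg
  bronze: E = 118.0 GPa, ρ = 8750 kg/m³, cost = 7.937 $/kg
  PEEK: E = 4.068 GPa, ρ = 1310 kg/m³, cost = 73.90 $/kg
  copper: E = 119.3 GPa, ρ = 8906 kg/m³, cost = 9.921 $/kg
  magnesium alloy: M = 6.33 MN·m per $
  borosilicate glass: M = 4.15 MN·m per $
  bronze: M = 1.70 MN·m per $
  copper: M = 1.35 MN·m per $
  PEEK: M = 0.0420 MN·m per $
Magnesium alloy has the largest M.

magnesium alloy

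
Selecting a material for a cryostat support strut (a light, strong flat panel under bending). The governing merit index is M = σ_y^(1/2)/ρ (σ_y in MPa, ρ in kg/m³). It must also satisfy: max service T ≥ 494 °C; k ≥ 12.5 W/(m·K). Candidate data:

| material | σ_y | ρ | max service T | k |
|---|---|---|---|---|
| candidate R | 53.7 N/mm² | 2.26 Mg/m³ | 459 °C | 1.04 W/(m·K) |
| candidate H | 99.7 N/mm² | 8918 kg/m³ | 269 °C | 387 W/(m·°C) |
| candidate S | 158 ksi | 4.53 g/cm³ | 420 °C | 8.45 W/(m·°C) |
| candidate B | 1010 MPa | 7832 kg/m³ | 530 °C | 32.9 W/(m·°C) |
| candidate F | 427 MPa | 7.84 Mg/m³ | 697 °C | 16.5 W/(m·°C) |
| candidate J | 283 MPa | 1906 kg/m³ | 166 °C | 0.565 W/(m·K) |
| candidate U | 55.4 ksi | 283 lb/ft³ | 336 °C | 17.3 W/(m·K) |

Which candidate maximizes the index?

candidate B

Screen on constraints: max service T ≥ 494 °C; k ≥ 12.5 W/(m·K). Survivors: candidate B, candidate F.
In SI units:
  candidate B: σ_y = 1010 MPa, ρ = 7832 kg/m³
  candidate F: σ_y = 427.0 MPa, ρ = 7840 kg/m³
  candidate B: M = 4.06×10⁻³
  candidate F: M = 2.64×10⁻³
The maximum is for candidate B.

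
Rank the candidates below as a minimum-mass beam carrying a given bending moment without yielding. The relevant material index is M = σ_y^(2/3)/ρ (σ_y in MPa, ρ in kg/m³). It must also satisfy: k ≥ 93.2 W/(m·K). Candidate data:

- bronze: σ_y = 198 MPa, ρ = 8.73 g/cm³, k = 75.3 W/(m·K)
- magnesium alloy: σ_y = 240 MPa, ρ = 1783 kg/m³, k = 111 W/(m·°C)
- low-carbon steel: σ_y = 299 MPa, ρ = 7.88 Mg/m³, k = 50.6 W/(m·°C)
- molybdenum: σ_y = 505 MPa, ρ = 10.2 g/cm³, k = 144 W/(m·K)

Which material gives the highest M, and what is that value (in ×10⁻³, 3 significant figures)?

Screen on constraints: k ≥ 93.2 W/(m·K). Survivors: magnesium alloy, molybdenum.
Convert each candidate to consistent units, then evaluate M:
  magnesium alloy: σ_y = 240.0 MPa, ρ = 1783 kg/m³
  molybdenum: σ_y = 505.0 MPa, ρ = 10200 kg/m³
  magnesium alloy: M = 21.7×10⁻³
  molybdenum: M = 6.22×10⁻³
Magnesium alloy has the largest M.

magnesium alloy, M = 21.7×10⁻³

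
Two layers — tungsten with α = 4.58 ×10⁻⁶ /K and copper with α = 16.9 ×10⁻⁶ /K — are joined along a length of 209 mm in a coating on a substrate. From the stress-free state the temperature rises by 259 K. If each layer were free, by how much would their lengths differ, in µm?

Δα = |4.58 − 16.9|×10⁻⁶/K = 12.3×10⁻⁶/K.
ΔL_mismatch = Δα·L·ΔT = 12.3×10⁻⁶ × 209.0 mm × 259.0 K = 667 µm.

667 µm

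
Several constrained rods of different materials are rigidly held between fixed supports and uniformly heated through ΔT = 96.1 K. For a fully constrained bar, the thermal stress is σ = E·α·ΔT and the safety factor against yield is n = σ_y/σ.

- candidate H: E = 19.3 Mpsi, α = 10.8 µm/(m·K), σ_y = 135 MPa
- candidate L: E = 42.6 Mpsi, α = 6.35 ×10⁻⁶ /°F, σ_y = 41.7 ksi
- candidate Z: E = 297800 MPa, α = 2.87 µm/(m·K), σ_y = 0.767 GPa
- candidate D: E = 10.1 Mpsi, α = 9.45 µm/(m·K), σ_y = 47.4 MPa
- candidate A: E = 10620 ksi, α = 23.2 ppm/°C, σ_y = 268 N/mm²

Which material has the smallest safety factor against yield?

candidate D

Per material, after unit conversion:
  candidate H: E = 133.1, α = 10.8, σ_y = 135.0 → σ = 138 MPa, n = 0.977
  candidate L: E = 293.7, α = 11.4, σ_y = 287.5 → σ = 323 MPa, n = 0.891
  candidate Z: E = 297.8, α = 2.87, σ_y = 767.0 → σ = 82.1 MPa, n = 9.34
  candidate D: E = 69.64, α = 9.45, σ_y = 47.40 → σ = 63.2 MPa, n = 0.750
  candidate A: E = 73.22, α = 23.2, σ_y = 268.0 → σ = 163 MPa, n = 1.64
Candidate D has the lowest safety factor, n = 0.750.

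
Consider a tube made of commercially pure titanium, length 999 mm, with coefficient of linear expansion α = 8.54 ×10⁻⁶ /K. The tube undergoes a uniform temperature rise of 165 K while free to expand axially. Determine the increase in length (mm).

ΔL = α·L₀·ΔT = 8.54×10⁻⁶ × 999 mm × 165.0 K = 1.41 mm.

1.41 mm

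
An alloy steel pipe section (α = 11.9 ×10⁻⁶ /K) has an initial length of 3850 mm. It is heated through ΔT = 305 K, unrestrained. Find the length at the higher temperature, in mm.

3864.0 mm

ΔL = α·L₀·ΔT = 11.9×10⁻⁶ × 3850 mm × 305.0 K = 14.0 mm.
L = L₀ + ΔL = 3850 + 14.0 = 3864.0 mm.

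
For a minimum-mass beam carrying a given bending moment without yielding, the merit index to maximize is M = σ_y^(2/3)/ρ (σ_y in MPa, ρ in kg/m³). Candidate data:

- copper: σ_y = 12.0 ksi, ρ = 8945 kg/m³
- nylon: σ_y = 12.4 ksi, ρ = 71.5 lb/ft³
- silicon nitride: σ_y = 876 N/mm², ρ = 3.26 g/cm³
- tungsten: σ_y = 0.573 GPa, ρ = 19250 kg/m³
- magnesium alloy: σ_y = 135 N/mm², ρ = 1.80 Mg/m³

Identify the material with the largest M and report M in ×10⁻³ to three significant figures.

After converting to SI:
  copper: σ_y = 82.74 MPa, ρ = 8945 kg/m³
  nylon: σ_y = 85.50 MPa, ρ = 1145 kg/m³
  silicon nitride: σ_y = 876.0 MPa, ρ = 3260 kg/m³
  tungsten: σ_y = 573.0 MPa, ρ = 19250 kg/m³
  magnesium alloy: σ_y = 135.0 MPa, ρ = 1800 kg/m³
  silicon nitride: M = 28.1×10⁻³
  nylon: M = 16.9×10⁻³
  magnesium alloy: M = 14.6×10⁻³
  tungsten: M = 3.58×10⁻³
  copper: M = 2.12×10⁻³
The maximum is for silicon nitride.

silicon nitride, M = 28.1×10⁻³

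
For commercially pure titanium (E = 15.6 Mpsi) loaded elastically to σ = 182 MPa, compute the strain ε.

E = 15.6 Mpsi = 107.6 GPa = 107600 MPa.
ε = σ/E = 182 / 107600 = 1.69×10⁻³.

1.69×10⁻³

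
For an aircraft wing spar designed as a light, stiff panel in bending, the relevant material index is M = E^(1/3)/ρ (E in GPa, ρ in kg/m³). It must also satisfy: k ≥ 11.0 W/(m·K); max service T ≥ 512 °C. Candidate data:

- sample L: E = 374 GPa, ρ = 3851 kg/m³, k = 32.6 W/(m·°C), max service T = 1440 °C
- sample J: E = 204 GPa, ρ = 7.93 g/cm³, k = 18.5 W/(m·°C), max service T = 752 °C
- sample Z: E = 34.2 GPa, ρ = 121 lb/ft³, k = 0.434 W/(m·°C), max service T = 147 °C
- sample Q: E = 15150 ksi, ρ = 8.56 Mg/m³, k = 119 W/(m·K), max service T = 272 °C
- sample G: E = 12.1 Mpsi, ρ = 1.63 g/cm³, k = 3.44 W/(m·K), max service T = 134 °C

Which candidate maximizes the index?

Screen on constraints: k ≥ 11.0 W/(m·K); max service T ≥ 512 °C. Survivors: sample L, sample J.
Normalizing units and computing the index:
  sample L: E = 374.0 GPa, ρ = 3851 kg/m³
  sample J: E = 204.0 GPa, ρ = 7930 kg/m³
  sample L: M = 1.87×10⁻³
  sample J: M = 0.742×10⁻³
Highest index: sample L.

sample L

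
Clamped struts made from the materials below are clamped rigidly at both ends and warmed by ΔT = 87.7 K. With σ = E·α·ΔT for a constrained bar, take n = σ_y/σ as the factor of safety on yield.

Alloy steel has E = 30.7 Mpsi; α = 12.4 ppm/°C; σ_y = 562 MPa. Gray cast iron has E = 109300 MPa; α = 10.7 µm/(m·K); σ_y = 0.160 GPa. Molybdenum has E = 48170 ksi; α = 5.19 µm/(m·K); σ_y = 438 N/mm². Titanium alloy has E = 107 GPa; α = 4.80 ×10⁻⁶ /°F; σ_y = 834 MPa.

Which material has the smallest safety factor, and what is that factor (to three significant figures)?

gray cast iron, n = 1.56

With everything in SI (GPa, ×10⁻⁶/K, MPa):
  alloy steel: E = 211.7, α = 12.4, σ_y = 562.0 → σ = 230 MPa, n = 2.44
  gray cast iron: E = 109.3, α = 10.7, σ_y = 160.0 → σ = 103 MPa, n = 1.56
  molybdenum: E = 332.1, α = 5.19, σ_y = 438.0 → σ = 151 MPa, n = 2.90
  titanium alloy: E = 107.0, α = 8.64, σ_y = 834.0 → σ = 81.1 MPa, n = 10.3
Gray cast iron has the lowest safety factor, n = 1.56.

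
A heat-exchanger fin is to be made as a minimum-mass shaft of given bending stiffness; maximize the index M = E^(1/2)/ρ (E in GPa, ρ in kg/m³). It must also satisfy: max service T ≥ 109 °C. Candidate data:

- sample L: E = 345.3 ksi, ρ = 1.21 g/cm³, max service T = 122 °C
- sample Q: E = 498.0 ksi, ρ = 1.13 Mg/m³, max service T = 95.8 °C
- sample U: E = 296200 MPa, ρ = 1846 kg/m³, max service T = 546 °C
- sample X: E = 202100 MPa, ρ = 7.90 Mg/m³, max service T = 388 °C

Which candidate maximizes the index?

sample U

Screen on constraints: max service T ≥ 109 °C. Survivors: sample L, sample U, sample X.
Putting every candidate on a common basis:
  sample L: E = 2.381 GPa, ρ = 1210 kg/m³
  sample U: E = 296.2 GPa, ρ = 1846 kg/m³
  sample X: E = 202.1 GPa, ρ = 7900 kg/m³
  sample U: M = 9.32×10⁻³
  sample X: M = 1.80×10⁻³
  sample L: M = 1.28×10⁻³
Sample U has the largest M.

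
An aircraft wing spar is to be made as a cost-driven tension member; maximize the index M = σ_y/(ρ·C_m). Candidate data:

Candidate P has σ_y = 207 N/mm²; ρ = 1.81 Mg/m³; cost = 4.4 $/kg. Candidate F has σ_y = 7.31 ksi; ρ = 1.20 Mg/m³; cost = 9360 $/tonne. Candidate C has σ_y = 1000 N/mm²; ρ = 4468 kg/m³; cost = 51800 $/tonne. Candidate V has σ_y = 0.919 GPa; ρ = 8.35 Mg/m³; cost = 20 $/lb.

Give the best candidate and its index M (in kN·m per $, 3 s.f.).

candidate P, M = 26.0 kN·m per $

Convert each candidate to consistent units, then evaluate M:
  candidate P: σ_y = 207.0 MPa, ρ = 1810 kg/m³, cost = 4.400 $/kg
  candidate F: σ_y = 50.40 MPa, ρ = 1200 kg/m³, cost = 9.360 $/kg
  candidate C: σ_y = 1000 MPa, ρ = 4468 kg/m³, cost = 51.80 $/kg
  candidate V: σ_y = 919.0 MPa, ρ = 8350 kg/m³, cost = 44.09 $/kg
  candidate P: M = 26.0 kN·m per $
  candidate F: M = 4.49 kN·m per $
  candidate C: M = 4.32 kN·m per $
  candidate V: M = 2.50 kN·m per $
Candidate P ranks first.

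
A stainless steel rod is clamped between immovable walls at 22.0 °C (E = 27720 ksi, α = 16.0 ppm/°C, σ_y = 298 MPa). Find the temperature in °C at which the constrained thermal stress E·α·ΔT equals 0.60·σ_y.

80.5 °C

E = 27720 ksi = 191.1 GPa.
E·α·ΔT = 178.8 MPa ⇒ ΔT = 178.8 / (191.1×10³ × 16.0×10⁻⁶) = 58.47 K.
T = 22.0 + 58.47 = 80.47 °C.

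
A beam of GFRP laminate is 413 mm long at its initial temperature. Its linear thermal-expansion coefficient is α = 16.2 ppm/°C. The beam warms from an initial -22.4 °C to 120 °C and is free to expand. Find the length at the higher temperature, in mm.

413.95 mm

ΔT = 120 − (-22.4) = 142.4 K.
ΔL = α·L₀·ΔT = 16.2×10⁻⁶ × 413 mm × 142.4 K = 0.953 mm.
L = L₀ + ΔL = 413 + 0.953 = 413.95 mm.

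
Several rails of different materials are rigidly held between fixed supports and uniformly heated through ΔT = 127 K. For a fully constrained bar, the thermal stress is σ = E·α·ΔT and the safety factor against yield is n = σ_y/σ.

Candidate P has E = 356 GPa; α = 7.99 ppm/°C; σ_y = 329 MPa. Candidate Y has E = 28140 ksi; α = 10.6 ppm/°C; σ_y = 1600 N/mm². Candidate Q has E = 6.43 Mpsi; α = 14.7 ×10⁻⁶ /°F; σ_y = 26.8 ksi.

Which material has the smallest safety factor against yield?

candidate P

In consistent units (E in GPa, α in ×10⁻⁶/K, σ_y in MPa):
  candidate P: E = 356.0, α = 7.99, σ_y = 329.0 → σ = 361 MPa, n = 0.911
  candidate Y: E = 194.0, α = 10.6, σ_y = 1600 → σ = 261 MPa, n = 6.13
  candidate Q: E = 44.33, α = 26.5, σ_y = 184.8 → σ = 149 MPa, n = 1.24
The minimum is candidate P at n = 0.911.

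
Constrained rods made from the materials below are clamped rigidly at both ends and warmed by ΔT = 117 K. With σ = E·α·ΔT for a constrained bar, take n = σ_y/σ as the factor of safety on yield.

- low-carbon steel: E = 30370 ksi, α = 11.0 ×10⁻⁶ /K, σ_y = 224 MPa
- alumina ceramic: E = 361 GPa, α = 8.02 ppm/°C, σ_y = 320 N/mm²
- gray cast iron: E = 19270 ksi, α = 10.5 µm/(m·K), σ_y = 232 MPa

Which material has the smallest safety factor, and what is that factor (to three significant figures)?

low-carbon steel, n = 0.831

In consistent units (E in GPa, α in ×10⁻⁶/K, σ_y in MPa):
  low-carbon steel: E = 209.4, α = 11.0, σ_y = 224.0 → σ = 269 MPa, n = 0.831
  alumina ceramic: E = 361.0, α = 8.02, σ_y = 320.0 → σ = 339 MPa, n = 0.945
  gray cast iron: E = 132.9, α = 10.5, σ_y = 232.0 → σ = 163 MPa, n = 1.42
Smallest n: low-carbon steel with n = 0.831.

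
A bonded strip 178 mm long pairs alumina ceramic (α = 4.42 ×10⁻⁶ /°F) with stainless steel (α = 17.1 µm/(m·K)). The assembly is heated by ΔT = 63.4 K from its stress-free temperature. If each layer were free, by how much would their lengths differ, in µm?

103 µm

alumina ceramic: α = 4.42×10⁻⁶/°F × 9/5 = 7.96×10⁻⁶/K.
Δα = |7.96 − 17.1|×10⁻⁶/K = 9.14×10⁻⁶/K.
ΔL_mismatch = Δα·L·ΔT = 9.14×10⁻⁶ × 178.0 mm × 63.4 K = 103 µm.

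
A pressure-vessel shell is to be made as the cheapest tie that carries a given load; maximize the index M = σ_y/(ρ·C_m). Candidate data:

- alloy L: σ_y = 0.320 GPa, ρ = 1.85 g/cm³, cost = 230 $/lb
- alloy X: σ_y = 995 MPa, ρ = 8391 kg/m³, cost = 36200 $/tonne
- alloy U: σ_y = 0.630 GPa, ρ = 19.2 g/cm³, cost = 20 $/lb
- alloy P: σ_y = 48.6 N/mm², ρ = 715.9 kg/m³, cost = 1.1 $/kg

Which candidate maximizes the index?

After converting to SI:
  alloy L: σ_y = 320.0 MPa, ρ = 1850 kg/m³, cost = 507.1 $/kg
  alloy X: σ_y = 995.0 MPa, ρ = 8391 kg/m³, cost = 36.20 $/kg
  alloy U: σ_y = 630.0 MPa, ρ = 19200 kg/m³, cost = 44.09 $/kg
  alloy P: σ_y = 48.60 MPa, ρ = 715.9 kg/m³, cost = 1.100 $/kg
  alloy P: M = 61.7 kN·m per $
  alloy X: M = 3.28 kN·m per $
  alloy U: M = 0.744 kN·m per $
  alloy L: M = 0.341 kN·m per $
Highest index: alloy P.

alloy P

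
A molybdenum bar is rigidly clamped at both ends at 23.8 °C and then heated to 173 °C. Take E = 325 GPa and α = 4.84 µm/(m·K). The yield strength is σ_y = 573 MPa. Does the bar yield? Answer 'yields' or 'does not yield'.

does not yield

ΔT = 149.2 K. Constrained thermal stress σ = E·α·ΔT = 325.0×10³ MPa × 4.84×10⁻⁶ × 149.2 = 235 MPa (compressive).
Compare to σ_y = 573 MPa: σ < σ_y, so it does not yield.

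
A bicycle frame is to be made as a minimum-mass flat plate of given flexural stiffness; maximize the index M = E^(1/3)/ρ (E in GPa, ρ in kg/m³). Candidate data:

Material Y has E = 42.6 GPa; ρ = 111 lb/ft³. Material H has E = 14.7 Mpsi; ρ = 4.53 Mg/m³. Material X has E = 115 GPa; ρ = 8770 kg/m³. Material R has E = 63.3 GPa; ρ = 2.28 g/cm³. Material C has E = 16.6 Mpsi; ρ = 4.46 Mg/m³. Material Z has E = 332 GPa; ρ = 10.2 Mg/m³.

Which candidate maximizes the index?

material Y

Convert each candidate to consistent units, then evaluate M:
  material Y: E = 42.60 GPa, ρ = 1778 kg/m³
  material H: E = 101.4 GPa, ρ = 4530 kg/m³
  material X: E = 115.0 GPa, ρ = 8770 kg/m³
  material R: E = 63.30 GPa, ρ = 2280 kg/m³
  material C: E = 114.5 GPa, ρ = 4460 kg/m³
  material Z: E = 332.0 GPa, ρ = 10200 kg/m³
  material Y: M = 1.96×10⁻³
  material R: M = 1.75×10⁻³
  material C: M = 1.09×10⁻³
  material H: M = 1.03×10⁻³
  material Z: M = 0.679×10⁻³
  material X: M = 0.554×10⁻³
Material Y has the largest M.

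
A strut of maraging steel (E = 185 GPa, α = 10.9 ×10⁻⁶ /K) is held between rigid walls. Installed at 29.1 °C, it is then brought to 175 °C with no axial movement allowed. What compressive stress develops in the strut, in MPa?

ΔT = 145.9 K. Constrained thermal stress σ = E·α·ΔT = 185.0×10³ MPa × 10.9×10⁻⁶ × 145.9 = 294 MPa (compressive).

294 MPa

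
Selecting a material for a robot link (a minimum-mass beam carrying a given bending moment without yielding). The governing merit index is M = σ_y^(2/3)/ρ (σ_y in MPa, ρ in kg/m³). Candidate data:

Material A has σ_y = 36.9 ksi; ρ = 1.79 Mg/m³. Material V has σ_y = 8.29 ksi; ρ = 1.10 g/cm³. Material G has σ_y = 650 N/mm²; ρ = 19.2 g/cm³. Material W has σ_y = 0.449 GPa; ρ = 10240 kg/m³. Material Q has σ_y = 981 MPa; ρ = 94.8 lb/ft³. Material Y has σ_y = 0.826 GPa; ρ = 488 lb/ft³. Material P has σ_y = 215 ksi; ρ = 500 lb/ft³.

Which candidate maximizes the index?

material Q

Normalizing units and computing the index:
  material A: σ_y = 254.4 MPa, ρ = 1790 kg/m³
  material V: σ_y = 57.16 MPa, ρ = 1100 kg/m³
  material G: σ_y = 650.0 MPa, ρ = 19200 kg/m³
  material W: σ_y = 449.0 MPa, ρ = 10240 kg/m³
  material Q: σ_y = 981.0 MPa, ρ = 1519 kg/m³
  material Y: σ_y = 826.0 MPa, ρ = 7817 kg/m³
  material P: σ_y = 1482 MPa, ρ = 8009 kg/m³
  material Q: M = 65.0×10⁻³
  material A: M = 22.4×10⁻³
  material P: M = 16.2×10⁻³
  material V: M = 13.5×10⁻³
  material Y: M = 11.3×10⁻³
  material W: M = 5.73×10⁻³
  material G: M = 3.91×10⁻³
Material Q has the largest M.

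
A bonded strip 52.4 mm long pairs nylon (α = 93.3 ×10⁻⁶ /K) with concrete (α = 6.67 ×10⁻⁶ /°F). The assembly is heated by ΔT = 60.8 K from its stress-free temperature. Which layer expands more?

nylon

concrete: α = 6.67×10⁻⁶/°F × 9/5 = 12.0×10⁻⁶/K.
α(nylon) = 93.3×10⁻⁶/K vs α(concrete) = 12.0×10⁻⁶/K.
Higher α expands more for the same ΔT: nylon.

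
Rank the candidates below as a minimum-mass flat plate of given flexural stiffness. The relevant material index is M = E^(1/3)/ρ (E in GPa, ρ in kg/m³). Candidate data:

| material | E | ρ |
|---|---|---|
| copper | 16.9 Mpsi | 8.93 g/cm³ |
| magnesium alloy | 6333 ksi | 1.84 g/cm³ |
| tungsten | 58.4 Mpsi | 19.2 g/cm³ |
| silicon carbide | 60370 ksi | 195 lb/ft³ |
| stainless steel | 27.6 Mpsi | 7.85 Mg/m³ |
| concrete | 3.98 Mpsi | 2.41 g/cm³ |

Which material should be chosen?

In SI units:
  copper: E = 116.5 GPa, ρ = 8930 kg/m³
  magnesium alloy: E = 43.66 GPa, ρ = 1840 kg/m³
  tungsten: E = 402.7 GPa, ρ = 19200 kg/m³
  silicon carbide: E = 416.2 GPa, ρ = 3124 kg/m³
  stainless steel: E = 190.3 GPa, ρ = 7850 kg/m³
  concrete: E = 27.44 GPa, ρ = 2410 kg/m³
  silicon carbide: M = 2.39×10⁻³
  magnesium alloy: M = 1.91×10⁻³
  concrete: M = 1.25×10⁻³
  stainless steel: M = 0.733×10⁻³
  copper: M = 0.547×10⁻³
  tungsten: M = 0.385×10⁻³
Silicon carbide ranks first.

silicon carbide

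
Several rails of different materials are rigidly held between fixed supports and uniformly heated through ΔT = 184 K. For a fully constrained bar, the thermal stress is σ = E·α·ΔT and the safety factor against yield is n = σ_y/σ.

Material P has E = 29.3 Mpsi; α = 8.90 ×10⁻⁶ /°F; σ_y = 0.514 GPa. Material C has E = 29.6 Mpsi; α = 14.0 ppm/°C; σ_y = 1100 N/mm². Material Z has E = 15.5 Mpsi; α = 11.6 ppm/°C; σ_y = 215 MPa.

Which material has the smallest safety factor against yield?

Converting E to GPa, α to ×10⁻⁶/K, σ_y to MPa, then σ and n for each:
  material P: E = 202.0, α = 16.0, σ_y = 514.0 → σ = 595 MPa, n = 0.863
  material C: E = 204.1, α = 14.0, σ_y = 1100 → σ = 526 MPa, n = 2.09
  material Z: E = 106.9, α = 11.6, σ_y = 215.0 → σ = 228 MPa, n = 0.943
Smallest n: material P with n = 0.863.

material P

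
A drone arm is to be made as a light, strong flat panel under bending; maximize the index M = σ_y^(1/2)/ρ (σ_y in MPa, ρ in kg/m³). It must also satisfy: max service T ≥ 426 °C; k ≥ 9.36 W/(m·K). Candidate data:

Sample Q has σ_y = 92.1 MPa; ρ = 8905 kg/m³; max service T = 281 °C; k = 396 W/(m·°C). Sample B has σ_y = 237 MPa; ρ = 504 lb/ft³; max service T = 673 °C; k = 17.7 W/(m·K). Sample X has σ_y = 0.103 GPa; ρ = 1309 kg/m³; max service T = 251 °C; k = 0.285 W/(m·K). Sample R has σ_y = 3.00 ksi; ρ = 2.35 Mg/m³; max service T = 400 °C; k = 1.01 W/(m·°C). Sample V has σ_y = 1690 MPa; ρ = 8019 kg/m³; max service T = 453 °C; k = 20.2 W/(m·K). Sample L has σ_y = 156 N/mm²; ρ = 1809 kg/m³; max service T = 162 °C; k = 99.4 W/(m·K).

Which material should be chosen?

sample V

Screen on constraints: max service T ≥ 426 °C; k ≥ 9.36 W/(m·K). Survivors: sample B, sample V.
Normalizing units and computing the index:
  sample B: σ_y = 237.0 MPa, ρ = 8073 kg/m³
  sample V: σ_y = 1690 MPa, ρ = 8019 kg/m³
  sample V: M = 5.13×10⁻³
  sample B: M = 1.91×10⁻³
Sample V has the largest M.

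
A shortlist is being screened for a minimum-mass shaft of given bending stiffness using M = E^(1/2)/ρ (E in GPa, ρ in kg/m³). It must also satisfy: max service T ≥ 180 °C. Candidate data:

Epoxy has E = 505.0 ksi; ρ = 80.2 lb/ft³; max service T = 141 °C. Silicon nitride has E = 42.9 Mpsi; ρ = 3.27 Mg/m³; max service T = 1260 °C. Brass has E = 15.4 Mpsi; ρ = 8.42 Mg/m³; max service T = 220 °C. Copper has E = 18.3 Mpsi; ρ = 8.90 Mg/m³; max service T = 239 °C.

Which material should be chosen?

Screen on constraints: max service T ≥ 180 °C. Survivors: silicon nitride, brass, copper.
Convert each candidate to consistent units, then evaluate M:
  silicon nitride: E = 295.8 GPa, ρ = 3270 kg/m³
  brass: E = 106.2 GPa, ρ = 8420 kg/m³
  copper: E = 126.2 GPa, ρ = 8900 kg/m³
  silicon nitride: M = 5.26×10⁻³
  copper: M = 1.26×10⁻³
  brass: M = 1.22×10⁻³
Highest index: silicon nitride.

silicon nitride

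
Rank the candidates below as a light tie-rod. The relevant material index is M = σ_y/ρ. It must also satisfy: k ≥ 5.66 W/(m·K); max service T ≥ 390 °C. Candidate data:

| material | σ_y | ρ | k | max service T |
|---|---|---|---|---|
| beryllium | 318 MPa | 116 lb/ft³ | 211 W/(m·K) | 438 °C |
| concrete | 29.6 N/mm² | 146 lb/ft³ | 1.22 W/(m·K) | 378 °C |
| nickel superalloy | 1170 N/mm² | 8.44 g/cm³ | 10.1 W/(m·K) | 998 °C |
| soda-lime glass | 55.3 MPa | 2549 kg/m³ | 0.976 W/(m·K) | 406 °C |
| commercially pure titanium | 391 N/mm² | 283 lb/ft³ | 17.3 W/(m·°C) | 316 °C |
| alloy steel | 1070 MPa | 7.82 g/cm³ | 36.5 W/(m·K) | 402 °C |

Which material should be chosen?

Screen on constraints: k ≥ 5.66 W/(m·K); max service T ≥ 390 °C. Survivors: beryllium, nickel superalloy, alloy steel.
In SI units:
  beryllium: σ_y = 318.0 MPa, ρ = 1858 kg/m³
  nickel superalloy: σ_y = 1170 MPa, ρ = 8440 kg/m³
  alloy steel: σ_y = 1070 MPa, ρ = 7820 kg/m³
  beryllium: M = 171 kN·m/kg
  nickel superalloy: M = 139 kN·m/kg
  alloy steel: M = 137 kN·m/kg
Beryllium has the largest M.

beryllium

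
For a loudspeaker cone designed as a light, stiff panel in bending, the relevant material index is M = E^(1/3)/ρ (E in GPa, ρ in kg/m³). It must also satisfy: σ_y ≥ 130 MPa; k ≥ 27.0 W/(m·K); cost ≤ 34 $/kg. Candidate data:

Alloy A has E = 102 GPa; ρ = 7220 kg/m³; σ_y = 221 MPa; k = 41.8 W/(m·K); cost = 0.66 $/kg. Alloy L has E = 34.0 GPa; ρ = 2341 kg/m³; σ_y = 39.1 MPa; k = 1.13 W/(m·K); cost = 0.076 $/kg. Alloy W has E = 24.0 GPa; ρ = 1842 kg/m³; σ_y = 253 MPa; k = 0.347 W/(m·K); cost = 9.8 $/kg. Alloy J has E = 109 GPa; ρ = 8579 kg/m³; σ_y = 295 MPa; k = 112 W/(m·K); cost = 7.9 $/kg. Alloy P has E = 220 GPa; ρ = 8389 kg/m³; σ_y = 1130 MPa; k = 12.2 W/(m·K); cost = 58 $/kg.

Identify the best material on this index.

alloy A

Screen on constraints: σ_y ≥ 130 MPa; k ≥ 27.0 W/(m·K); cost ≤ 34 $/kg. Survivors: alloy A, alloy J.
Per-candidate index values:
  alloy A: M = 0.647×10⁻³
  alloy J: M = 0.557×10⁻³
Alloy A ranks first.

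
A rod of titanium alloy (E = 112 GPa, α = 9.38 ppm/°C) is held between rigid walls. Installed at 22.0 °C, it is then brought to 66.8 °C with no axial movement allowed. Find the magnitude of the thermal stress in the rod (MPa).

47.1 MPa

ΔT = 44.80 K. Constrained thermal stress σ = E·α·ΔT = 112.0×10³ MPa × 9.38×10⁻⁶ × 44.80 = 47.1 MPa (compressive).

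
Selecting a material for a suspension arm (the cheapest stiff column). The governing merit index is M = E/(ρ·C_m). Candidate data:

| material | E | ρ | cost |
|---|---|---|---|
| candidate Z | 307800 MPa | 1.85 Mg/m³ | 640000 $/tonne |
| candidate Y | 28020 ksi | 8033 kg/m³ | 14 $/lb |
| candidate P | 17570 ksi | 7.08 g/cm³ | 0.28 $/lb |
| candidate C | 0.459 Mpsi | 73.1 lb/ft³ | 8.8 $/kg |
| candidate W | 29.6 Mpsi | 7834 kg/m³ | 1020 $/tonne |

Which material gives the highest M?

After converting to SI:
  candidate Z: E = 307.8 GPa, ρ = 1850 kg/m³, cost = 640.0 $/kg
  candidate Y: E = 193.2 GPa, ρ = 8033 kg/m³, cost = 30.86 $/kg
  candidate P: E = 121.1 GPa, ρ = 7080 kg/m³, cost = 0.6173 $/kg
  candidate C: E = 3.165 GPa, ρ = 1171 kg/m³, cost = 8.800 $/kg
  candidate W: E = 204.1 GPa, ρ = 7834 kg/m³, cost = 1.020 $/kg
  candidate P: M = 27.7 MN·m per $
  candidate W: M = 25.5 MN·m per $
  candidate Y: M = 0.779 MN·m per $
  candidate C: M = 0.307 MN·m per $
  candidate Z: M = 0.260 MN·m per $
The maximum is for candidate P.

candidate P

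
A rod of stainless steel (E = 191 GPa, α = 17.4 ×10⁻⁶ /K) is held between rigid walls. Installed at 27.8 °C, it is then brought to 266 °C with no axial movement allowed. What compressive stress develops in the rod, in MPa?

792 MPa

ΔT = 238.2 K. Constrained thermal stress σ = E·α·ΔT = 191.0×10³ MPa × 17.4×10⁻⁶ × 238.2 = 792 MPa (compressive).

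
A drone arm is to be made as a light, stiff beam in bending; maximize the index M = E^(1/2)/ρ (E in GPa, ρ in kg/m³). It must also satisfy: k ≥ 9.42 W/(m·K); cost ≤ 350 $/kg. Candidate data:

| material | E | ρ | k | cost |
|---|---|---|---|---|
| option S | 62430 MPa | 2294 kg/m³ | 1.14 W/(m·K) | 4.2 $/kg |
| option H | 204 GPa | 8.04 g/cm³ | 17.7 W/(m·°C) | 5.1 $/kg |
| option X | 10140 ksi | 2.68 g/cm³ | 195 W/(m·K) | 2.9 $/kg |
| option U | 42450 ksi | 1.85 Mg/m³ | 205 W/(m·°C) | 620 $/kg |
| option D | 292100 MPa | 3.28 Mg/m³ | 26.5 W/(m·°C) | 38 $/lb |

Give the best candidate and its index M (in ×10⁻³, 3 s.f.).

Screen on constraints: k ≥ 9.42 W/(m·K); cost ≤ 350 $/kg. Survivors: option H, option X, option D.
Convert each candidate to consistent units, then evaluate M:
  option H: E = 204.0 GPa, ρ = 8040 kg/m³
  option X: E = 69.91 GPa, ρ = 2680 kg/m³
  option D: E = 292.1 GPa, ρ = 3280 kg/m³
  option D: M = 5.21×10⁻³
  option X: M = 3.12×10⁻³
  option H: M = 1.78×10⁻³
Option D ranks first.

option D, M = 5.21×10⁻³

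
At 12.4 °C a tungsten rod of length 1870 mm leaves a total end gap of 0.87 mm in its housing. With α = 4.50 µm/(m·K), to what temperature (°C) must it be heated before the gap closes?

116 °C

α·L₀·ΔT = 0.87 mm ⇒ ΔT = 0.87 / (4.50×10⁻⁶ × 1870.0) = 103.4 K.
T = 12.4 + 103.4 = 115.8 °C.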